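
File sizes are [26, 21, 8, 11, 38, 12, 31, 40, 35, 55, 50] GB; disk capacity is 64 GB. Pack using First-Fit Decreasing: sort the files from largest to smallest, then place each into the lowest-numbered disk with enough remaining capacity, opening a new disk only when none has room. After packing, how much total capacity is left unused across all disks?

Sorted descending: 55, 50, 40, 38, 35, 31, 26, 21, 12, 11, 8.
disk 1: place 55 GB, 9 GB left
disk 2: place 50 GB, 14 GB left
disk 3: place 40 GB, 24 GB left
disk 4: place 38 GB, 26 GB left
disk 5: place 35 GB, 29 GB left
disk 6: place 31 GB, 33 GB left
disk 4: place 26 GB, 0 GB left
disk 3: place 21 GB, 3 GB left
disk 2: place 12 GB, 2 GB left
disk 5: place 11 GB, 18 GB left
disk 1: place 8 GB, 1 GB left
6 disks × 64 GB = 384 GB; used 327 GB; unused 57 GB.

57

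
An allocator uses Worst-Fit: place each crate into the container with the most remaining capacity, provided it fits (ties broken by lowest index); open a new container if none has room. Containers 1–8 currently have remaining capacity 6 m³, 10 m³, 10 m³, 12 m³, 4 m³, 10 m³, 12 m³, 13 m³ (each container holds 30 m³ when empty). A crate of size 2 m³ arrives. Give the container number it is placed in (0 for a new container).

8

Containers with room: container 1 (6 m³), container 2 (10 m³), container 3 (10 m³), container 4 (12 m³), container 5 (4 m³), container 6 (10 m³), container 7 (12 m³), container 8 (13 m³).
Most room is container 8 with 13 m³ free.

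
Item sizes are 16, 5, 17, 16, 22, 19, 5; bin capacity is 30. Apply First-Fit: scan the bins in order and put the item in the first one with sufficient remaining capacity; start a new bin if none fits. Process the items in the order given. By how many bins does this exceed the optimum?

First-Fit: [16,5,5] [17] [16] [22] [19] → 5 bins.
5 items exceed 15 (half the capacity), and no two of those can share a bin, so at least 5 bins are needed.
So 5 is already optimal.

0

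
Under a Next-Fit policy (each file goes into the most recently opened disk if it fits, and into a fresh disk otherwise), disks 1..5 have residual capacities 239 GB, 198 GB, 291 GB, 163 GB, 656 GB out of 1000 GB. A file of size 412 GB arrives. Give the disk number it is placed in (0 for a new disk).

Next-Fit only looks at disk 5, which has 656 GB free.
412 GB fits there.

5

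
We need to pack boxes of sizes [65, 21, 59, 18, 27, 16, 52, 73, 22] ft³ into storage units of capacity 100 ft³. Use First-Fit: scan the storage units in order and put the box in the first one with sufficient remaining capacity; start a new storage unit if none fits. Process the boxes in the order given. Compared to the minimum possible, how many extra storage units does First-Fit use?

First-Fit: [65,21] [59,18,16] [27,52] [73,22] → 4 storage units.
Total size 353 ft³; any packing needs at least ⌈353/100⌉ = 4 storage units.
So 4 is already optimal.

0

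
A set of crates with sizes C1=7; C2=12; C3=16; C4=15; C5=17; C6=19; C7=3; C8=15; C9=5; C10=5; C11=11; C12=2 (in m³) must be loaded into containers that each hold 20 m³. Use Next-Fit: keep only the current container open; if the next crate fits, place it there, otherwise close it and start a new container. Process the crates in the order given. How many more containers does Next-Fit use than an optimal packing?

1

Next-Fit: [7,12] [16] [15] [17] [19] [3,15] [5,5] [11,2] → 8 containers.
Total size 127 m³; any packing needs at least ⌈127/20⌉ = 7 containers.
An optimal packing achieves that bound: [19] [17,3] [16,2] [15,5] [15,5] [12,7] [11] → 7 containers.
Excess: 8 − 7 = 1.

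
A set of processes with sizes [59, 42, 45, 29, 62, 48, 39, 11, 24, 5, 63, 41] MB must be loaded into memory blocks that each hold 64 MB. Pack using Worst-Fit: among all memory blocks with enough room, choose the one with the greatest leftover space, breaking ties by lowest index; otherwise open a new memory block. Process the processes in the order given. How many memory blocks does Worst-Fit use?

59 MB → memory block 1 (remaining 5 MB)
42 MB → memory block 2 (remaining 22 MB)
45 MB → memory block 3 (remaining 19 MB)
29 MB → memory block 4 (remaining 35 MB)
62 MB → memory block 5 (remaining 2 MB)
48 MB → memory block 6 (remaining 16 MB)
39 MB → memory block 7 (remaining 25 MB)
11 MB → memory block 4 (remaining 24 MB)
24 MB → memory block 7 (remaining 1 MB)
5 MB → memory block 4 (remaining 19 MB)
63 MB → memory block 8 (remaining 1 MB)
41 MB → memory block 9 (remaining 23 MB)

9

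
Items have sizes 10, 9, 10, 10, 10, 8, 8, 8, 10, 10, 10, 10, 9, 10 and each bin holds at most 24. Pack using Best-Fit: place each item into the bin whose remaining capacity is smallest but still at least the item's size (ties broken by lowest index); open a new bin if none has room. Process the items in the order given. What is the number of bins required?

bin 1: place 10, 14 left
bin 1: place 9, 5 left
bin 2: place 10, 14 left
bin 2: place 10, 4 left
bin 3: place 10, 14 left
bin 3: place 8, 6 left
bin 4: place 8, 16 left
bin 4: place 8, 8 left
bin 5: place 10, 14 left
bin 5: place 10, 4 left
bin 6: place 10, 14 left
bin 6: place 10, 4 left
bin 7: place 9, 15 left
bin 7: place 10, 5 left
Final bins: [10,9] [10,10] [10,8] [8,8] [10,10] [10,10] [9,10].

7 bins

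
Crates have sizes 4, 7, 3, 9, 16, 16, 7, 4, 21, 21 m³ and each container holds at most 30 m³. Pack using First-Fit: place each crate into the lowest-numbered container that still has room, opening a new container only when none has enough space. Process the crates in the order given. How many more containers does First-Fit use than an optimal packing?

First-Fit: [4,7,3,9,7] [16,4] [16] [21] [21] → 5 containers.
Total size 108 m³; any packing needs at least ⌈108/30⌉ = 4 containers.
An optimal packing achieves that bound: [21,9] [21,7] [16,7,4,3] [16,4] → 4 containers.
Excess: 5 − 4 = 1.

1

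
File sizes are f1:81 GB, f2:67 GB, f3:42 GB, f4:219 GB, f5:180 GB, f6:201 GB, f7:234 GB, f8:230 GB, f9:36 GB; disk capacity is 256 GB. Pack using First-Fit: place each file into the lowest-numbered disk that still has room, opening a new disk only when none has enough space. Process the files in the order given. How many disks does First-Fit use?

f1 (81 GB) → disk 1 (remaining 175 GB)
f2 (67 GB) → disk 1 (remaining 108 GB)
f3 (42 GB) → disk 1 (remaining 66 GB)
f4 (219 GB) → disk 2 (remaining 37 GB)
f5 (180 GB) → disk 3 (remaining 76 GB)
f6 (201 GB) → disk 4 (remaining 55 GB)
f7 (234 GB) → disk 5 (remaining 22 GB)
f8 (230 GB) → disk 6 (remaining 26 GB)
f9 (36 GB) → disk 1 (remaining 30 GB)
Final disks: [81,67,42,36] [219] [180] [201] [234] [230].

6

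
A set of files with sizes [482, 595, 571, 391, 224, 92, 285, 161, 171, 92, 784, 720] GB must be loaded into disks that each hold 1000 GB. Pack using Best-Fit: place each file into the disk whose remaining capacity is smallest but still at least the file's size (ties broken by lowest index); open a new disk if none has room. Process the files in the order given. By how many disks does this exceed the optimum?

Best-Fit: [482,285,161] [595,391] [571,224,92,92] [171,784] [720] → 5 disks.
Total size 4568 GB; any packing needs at least ⌈4568/1000⌉ = 5 disks.
So 5 is already optimal.

0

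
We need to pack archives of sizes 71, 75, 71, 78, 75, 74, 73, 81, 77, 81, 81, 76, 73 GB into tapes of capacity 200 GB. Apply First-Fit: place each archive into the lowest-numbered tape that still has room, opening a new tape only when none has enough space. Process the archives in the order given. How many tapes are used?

7

71 GB → tape 1 (remaining 129 GB)
75 GB → tape 1 (remaining 54 GB)
71 GB → tape 2 (remaining 129 GB)
78 GB → tape 2 (remaining 51 GB)
75 GB → tape 3 (remaining 125 GB)
74 GB → tape 3 (remaining 51 GB)
73 GB → tape 4 (remaining 127 GB)
81 GB → tape 4 (remaining 46 GB)
77 GB → tape 5 (remaining 123 GB)
81 GB → tape 5 (remaining 42 GB)
81 GB → tape 6 (remaining 119 GB)
76 GB → tape 6 (remaining 43 GB)
73 GB → tape 7 (remaining 127 GB)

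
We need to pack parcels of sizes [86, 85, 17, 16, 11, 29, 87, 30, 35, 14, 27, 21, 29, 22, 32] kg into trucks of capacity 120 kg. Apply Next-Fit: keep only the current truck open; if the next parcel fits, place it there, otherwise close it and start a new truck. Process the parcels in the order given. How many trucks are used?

6

86 kg → truck 1 (remaining 34 kg)
85 kg → truck 2 (remaining 35 kg)
17 kg → truck 2 (remaining 18 kg)
16 kg → truck 2 (remaining 2 kg)
11 kg → truck 3 (remaining 109 kg)
29 kg → truck 3 (remaining 80 kg)
87 kg → truck 4 (remaining 33 kg)
30 kg → truck 4 (remaining 3 kg)
35 kg → truck 5 (remaining 85 kg)
14 kg → truck 5 (remaining 71 kg)
27 kg → truck 5 (remaining 44 kg)
21 kg → truck 5 (remaining 23 kg)
29 kg → truck 6 (remaining 91 kg)
22 kg → truck 6 (remaining 69 kg)
32 kg → truck 6 (remaining 37 kg)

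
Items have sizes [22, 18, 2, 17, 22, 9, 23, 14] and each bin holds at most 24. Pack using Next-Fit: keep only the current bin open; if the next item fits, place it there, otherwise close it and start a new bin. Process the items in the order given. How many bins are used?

7 bins

Put 22 in bin 1; 2 remain.
Put 18 in bin 2; 6 remain.
Put 2 in bin 2; 4 remain.
Put 17 in bin 3; 7 remain.
Put 22 in bin 4; 2 remain.
Put 9 in bin 5; 15 remain.
Put 23 in bin 6; 1 remain.
Put 14 in bin 7; 10 remain.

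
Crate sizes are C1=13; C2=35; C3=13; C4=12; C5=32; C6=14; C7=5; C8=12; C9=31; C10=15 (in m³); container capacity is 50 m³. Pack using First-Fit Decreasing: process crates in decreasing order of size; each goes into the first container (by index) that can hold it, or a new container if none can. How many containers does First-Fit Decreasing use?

Sorted descending: 35, 32, 31, 15, 14, 13, 13, 12, 12, 5.
container 1: place 35 m³, 15 m³ left
container 2: place 32 m³, 18 m³ left
container 3: place 31 m³, 19 m³ left
container 1: place 15 m³, 0 m³ left
container 2: place 14 m³, 4 m³ left
container 3: place 13 m³, 6 m³ left
container 4: place 13 m³, 37 m³ left
container 4: place 12 m³, 25 m³ left
container 4: place 12 m³, 13 m³ left
container 3: place 5 m³, 1 m³ left
Final containers: [35,15] [32,14] [31,13,5] [13,12,12].

4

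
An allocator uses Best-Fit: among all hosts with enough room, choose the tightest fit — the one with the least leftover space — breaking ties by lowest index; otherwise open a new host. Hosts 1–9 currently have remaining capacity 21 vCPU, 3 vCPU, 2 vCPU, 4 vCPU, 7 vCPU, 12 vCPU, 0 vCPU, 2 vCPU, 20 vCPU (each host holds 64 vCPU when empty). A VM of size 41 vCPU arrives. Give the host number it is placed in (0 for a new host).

No host has ≥ 41 vCPU free, so a new host is opened.

0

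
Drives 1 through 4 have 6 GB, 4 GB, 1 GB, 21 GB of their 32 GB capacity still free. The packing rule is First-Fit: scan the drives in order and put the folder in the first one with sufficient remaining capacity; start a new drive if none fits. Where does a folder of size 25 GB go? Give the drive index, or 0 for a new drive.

0

No drive has ≥ 25 GB free, so a new drive is opened.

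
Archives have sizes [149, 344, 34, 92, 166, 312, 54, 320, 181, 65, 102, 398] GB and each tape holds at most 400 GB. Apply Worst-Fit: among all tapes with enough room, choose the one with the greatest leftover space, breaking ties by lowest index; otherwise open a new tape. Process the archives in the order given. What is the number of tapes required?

7

Put 149 GB in tape 1; 251 GB remain.
Put 344 GB in tape 2; 56 GB remain.
Put 34 GB in tape 1; 217 GB remain.
Put 92 GB in tape 1; 125 GB remain.
Put 166 GB in tape 3; 234 GB remain.
Put 312 GB in tape 4; 88 GB remain.
Put 54 GB in tape 3; 180 GB remain.
Put 320 GB in tape 5; 80 GB remain.
Put 181 GB in tape 6; 219 GB remain.
Put 65 GB in tape 6; 154 GB remain.
Put 102 GB in tape 3; 78 GB remain.
Put 398 GB in tape 7; 2 GB remain.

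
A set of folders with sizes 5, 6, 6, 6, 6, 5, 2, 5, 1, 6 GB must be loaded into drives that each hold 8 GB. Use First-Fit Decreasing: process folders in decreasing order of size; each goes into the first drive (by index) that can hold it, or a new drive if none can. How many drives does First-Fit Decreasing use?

8 drives

Sorted descending: 6, 6, 6, 6, 6, 5, 5, 5, 2, 1.
6 GB → drive 1 (remaining 2 GB)
6 GB → drive 2 (remaining 2 GB)
6 GB → drive 3 (remaining 2 GB)
6 GB → drive 4 (remaining 2 GB)
6 GB → drive 5 (remaining 2 GB)
5 GB → drive 6 (remaining 3 GB)
5 GB → drive 7 (remaining 3 GB)
5 GB → drive 8 (remaining 3 GB)
2 GB → drive 1 (remaining 0 GB)
1 GB → drive 2 (remaining 1 GB)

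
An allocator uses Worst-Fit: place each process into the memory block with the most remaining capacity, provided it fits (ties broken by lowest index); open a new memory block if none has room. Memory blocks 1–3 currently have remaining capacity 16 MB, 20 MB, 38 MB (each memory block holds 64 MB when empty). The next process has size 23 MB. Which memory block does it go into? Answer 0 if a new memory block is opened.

3

Memory blocks with room: memory block 3 (38 MB).
Most room is memory block 3 with 38 MB free.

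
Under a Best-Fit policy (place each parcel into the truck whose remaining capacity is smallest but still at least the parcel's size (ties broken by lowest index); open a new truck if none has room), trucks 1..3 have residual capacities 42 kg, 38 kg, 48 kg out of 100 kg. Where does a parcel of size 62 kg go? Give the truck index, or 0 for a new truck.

0

No truck has ≥ 62 kg free, so a new truck is opened.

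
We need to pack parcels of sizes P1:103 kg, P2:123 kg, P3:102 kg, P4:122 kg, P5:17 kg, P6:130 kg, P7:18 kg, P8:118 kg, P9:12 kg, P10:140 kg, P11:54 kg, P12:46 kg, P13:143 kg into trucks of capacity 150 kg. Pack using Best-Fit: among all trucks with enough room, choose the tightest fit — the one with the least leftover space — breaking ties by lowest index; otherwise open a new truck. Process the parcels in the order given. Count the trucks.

9 trucks

Put P1 (103 kg) in truck 1; 47 kg remain.
Put P2 (123 kg) in truck 2; 27 kg remain.
Put P3 (102 kg) in truck 3; 48 kg remain.
Put P4 (122 kg) in truck 4; 28 kg remain.
Put P5 (17 kg) in truck 2; 10 kg remain.
Put P6 (130 kg) in truck 5; 20 kg remain.
Put P7 (18 kg) in truck 5; 2 kg remain.
Put P8 (118 kg) in truck 6; 32 kg remain.
Put P9 (12 kg) in truck 4; 16 kg remain.
Put P10 (140 kg) in truck 7; 10 kg remain.
Put P11 (54 kg) in truck 8; 96 kg remain.
Put P12 (46 kg) in truck 1; 1 kg remain.
Put P13 (143 kg) in truck 9; 7 kg remain.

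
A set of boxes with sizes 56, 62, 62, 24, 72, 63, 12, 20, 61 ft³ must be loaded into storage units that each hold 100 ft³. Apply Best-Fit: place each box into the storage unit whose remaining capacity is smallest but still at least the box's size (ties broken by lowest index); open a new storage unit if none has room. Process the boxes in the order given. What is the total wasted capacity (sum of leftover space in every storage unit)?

168

56 ft³ → storage unit 1 (remaining 44 ft³)
62 ft³ → storage unit 2 (remaining 38 ft³)
62 ft³ → storage unit 3 (remaining 38 ft³)
24 ft³ → storage unit 2 (remaining 14 ft³)
72 ft³ → storage unit 4 (remaining 28 ft³)
63 ft³ → storage unit 5 (remaining 37 ft³)
12 ft³ → storage unit 2 (remaining 2 ft³)
20 ft³ → storage unit 4 (remaining 8 ft³)
61 ft³ → storage unit 6 (remaining 39 ft³)
6 storage units × 100 ft³ = 600 ft³; used 432 ft³; unused 168 ft³.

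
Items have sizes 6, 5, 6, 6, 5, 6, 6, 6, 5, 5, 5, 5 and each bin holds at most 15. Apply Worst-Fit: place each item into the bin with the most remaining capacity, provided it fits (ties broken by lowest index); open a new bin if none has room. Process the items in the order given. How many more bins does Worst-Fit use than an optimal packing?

Worst-Fit: [6,5] [6,6] [5,6] [6,6] [5,5,5] [5] → 6 bins.
Total size 66; any packing needs at least ⌈66/15⌉ = 5 bins.
An optimal packing achieves that bound: [6,6] [6,6] [6,6] [5,5,5] [5,5,5] → 5 bins.
Excess: 6 − 5 = 1.

1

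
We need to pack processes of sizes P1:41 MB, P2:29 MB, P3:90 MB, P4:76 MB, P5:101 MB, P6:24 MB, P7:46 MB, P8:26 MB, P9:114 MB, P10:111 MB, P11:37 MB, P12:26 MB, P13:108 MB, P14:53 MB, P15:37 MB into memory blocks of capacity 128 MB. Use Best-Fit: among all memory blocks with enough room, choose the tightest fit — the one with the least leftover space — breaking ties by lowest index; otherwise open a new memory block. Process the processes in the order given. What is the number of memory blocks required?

P1 (41 MB) → memory block 1 (remaining 87 MB)
P2 (29 MB) → memory block 1 (remaining 58 MB)
P3 (90 MB) → memory block 2 (remaining 38 MB)
P4 (76 MB) → memory block 3 (remaining 52 MB)
P5 (101 MB) → memory block 4 (remaining 27 MB)
P6 (24 MB) → memory block 4 (remaining 3 MB)
P7 (46 MB) → memory block 3 (remaining 6 MB)
P8 (26 MB) → memory block 2 (remaining 12 MB)
P9 (114 MB) → memory block 5 (remaining 14 MB)
P10 (111 MB) → memory block 6 (remaining 17 MB)
P11 (37 MB) → memory block 1 (remaining 21 MB)
P12 (26 MB) → memory block 7 (remaining 102 MB)
P13 (108 MB) → memory block 8 (remaining 20 MB)
P14 (53 MB) → memory block 7 (remaining 49 MB)
P15 (37 MB) → memory block 7 (remaining 12 MB)

8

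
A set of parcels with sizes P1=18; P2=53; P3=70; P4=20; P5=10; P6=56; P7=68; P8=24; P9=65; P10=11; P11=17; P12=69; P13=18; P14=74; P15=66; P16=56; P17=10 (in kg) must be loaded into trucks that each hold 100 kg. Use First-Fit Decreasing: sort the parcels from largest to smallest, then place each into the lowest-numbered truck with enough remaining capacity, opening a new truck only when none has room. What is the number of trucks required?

9

Sorted descending: 74, 70, 69, 68, 66, 65, 56, 56, 53, 24, 20, 18, 18, 17, 11, 10, 10.
truck 1: place 74 kg, 26 kg left
truck 2: place 70 kg, 30 kg left
truck 3: place 69 kg, 31 kg left
truck 4: place 68 kg, 32 kg left
truck 5: place 66 kg, 34 kg left
truck 6: place 65 kg, 35 kg left
truck 7: place 56 kg, 44 kg left
truck 8: place 56 kg, 44 kg left
truck 9: place 53 kg, 47 kg left
truck 1: place 24 kg, 2 kg left
truck 2: place 20 kg, 10 kg left
truck 3: place 18 kg, 13 kg left
truck 4: place 18 kg, 14 kg left
truck 5: place 17 kg, 17 kg left
truck 3: place 11 kg, 2 kg left
truck 2: place 10 kg, 0 kg left
truck 4: place 10 kg, 4 kg left
Final trucks: [74,24] [70,20,10] [69,18,11] [68,18,10] [66,17] [65] [56] [56] [53].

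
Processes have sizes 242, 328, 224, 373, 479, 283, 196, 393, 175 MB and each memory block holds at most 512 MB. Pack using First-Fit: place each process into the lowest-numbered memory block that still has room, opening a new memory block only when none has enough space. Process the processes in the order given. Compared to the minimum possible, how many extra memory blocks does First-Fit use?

0

First-Fit: [242,224] [328,175] [373] [479] [283,196] [393] → 6 memory blocks.
Total size 2693 MB; any packing needs at least ⌈2693/512⌉ = 6 memory blocks.
So 6 is already optimal.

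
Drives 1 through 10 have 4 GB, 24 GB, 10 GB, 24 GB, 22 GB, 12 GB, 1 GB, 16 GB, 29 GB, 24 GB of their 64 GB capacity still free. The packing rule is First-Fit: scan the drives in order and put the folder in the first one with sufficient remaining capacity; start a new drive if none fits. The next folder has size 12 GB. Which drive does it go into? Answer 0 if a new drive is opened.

2

Drives with room: drive 2 (24 GB), drive 4 (24 GB), drive 5 (22 GB), drive 6 (12 GB), drive 8 (16 GB), drive 9 (29 GB), drive 10 (24 GB).
The first with room is drive 2.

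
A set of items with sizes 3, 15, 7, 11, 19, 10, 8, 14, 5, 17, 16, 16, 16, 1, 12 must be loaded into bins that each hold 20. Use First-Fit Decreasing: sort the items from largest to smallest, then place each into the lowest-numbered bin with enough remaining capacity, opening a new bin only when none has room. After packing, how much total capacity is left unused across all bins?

Sorted descending: 19, 17, 16, 16, 16, 15, 14, 12, 11, 10, 8, 7, 5, 3, 1.
19 → bin 1 (remaining 1)
17 → bin 2 (remaining 3)
16 → bin 3 (remaining 4)
16 → bin 4 (remaining 4)
16 → bin 5 (remaining 4)
15 → bin 6 (remaining 5)
14 → bin 7 (remaining 6)
12 → bin 8 (remaining 8)
11 → bin 9 (remaining 9)
10 → bin 10 (remaining 10)
8 → bin 8 (remaining 0)
7 → bin 9 (remaining 2)
5 → bin 6 (remaining 0)
3 → bin 2 (remaining 0)
1 → bin 1 (remaining 0)
10 bins × 20 = 200; used 170; unused 30.

30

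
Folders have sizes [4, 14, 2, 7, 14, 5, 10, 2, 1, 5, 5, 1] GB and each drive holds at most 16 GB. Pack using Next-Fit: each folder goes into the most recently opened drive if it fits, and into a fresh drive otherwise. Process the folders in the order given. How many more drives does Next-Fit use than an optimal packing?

1

Next-Fit: [4] [14,2] [7] [14] [5,10] [2,1,5,5,1] → 6 drives.
Total size 70 GB; any packing needs at least ⌈70/16⌉ = 5 drives.
An optimal packing achieves that bound: [14,2] [14,2] [10,5,1] [7,5,4] [5,1] → 5 drives.
Excess: 6 − 5 = 1.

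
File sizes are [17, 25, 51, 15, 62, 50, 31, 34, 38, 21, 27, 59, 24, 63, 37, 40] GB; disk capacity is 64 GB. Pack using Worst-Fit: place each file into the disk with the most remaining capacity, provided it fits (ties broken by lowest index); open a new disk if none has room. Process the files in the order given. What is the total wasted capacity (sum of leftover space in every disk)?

110

17 GB → disk 1 (remaining 47 GB)
25 GB → disk 1 (remaining 22 GB)
51 GB → disk 2 (remaining 13 GB)
15 GB → disk 1 (remaining 7 GB)
62 GB → disk 3 (remaining 2 GB)
50 GB → disk 4 (remaining 14 GB)
31 GB → disk 5 (remaining 33 GB)
34 GB → disk 6 (remaining 30 GB)
38 GB → disk 7 (remaining 26 GB)
21 GB → disk 5 (remaining 12 GB)
27 GB → disk 6 (remaining 3 GB)
59 GB → disk 8 (remaining 5 GB)
24 GB → disk 7 (remaining 2 GB)
63 GB → disk 9 (remaining 1 GB)
37 GB → disk 10 (remaining 27 GB)
40 GB → disk 11 (remaining 24 GB)
11 disks × 64 GB = 704 GB; used 594 GB; unused 110 GB.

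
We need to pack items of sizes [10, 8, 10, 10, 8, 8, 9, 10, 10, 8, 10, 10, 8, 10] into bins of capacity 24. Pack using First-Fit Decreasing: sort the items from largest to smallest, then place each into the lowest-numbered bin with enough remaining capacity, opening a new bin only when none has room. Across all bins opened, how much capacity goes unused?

39

Sorted descending: 10, 10, 10, 10, 10, 10, 10, 10, 9, 8, 8, 8, 8, 8.
Put 10 in bin 1; 14 remain.
Put 10 in bin 1; 4 remain.
Put 10 in bin 2; 14 remain.
Put 10 in bin 2; 4 remain.
Put 10 in bin 3; 14 remain.
Put 10 in bin 3; 4 remain.
Put 10 in bin 4; 14 remain.
Put 10 in bin 4; 4 remain.
Put 9 in bin 5; 15 remain.
Put 8 in bin 5; 7 remain.
Put 8 in bin 6; 16 remain.
Put 8 in bin 6; 8 remain.
Put 8 in bin 6; 0 remain.
Put 8 in bin 7; 16 remain.
7 bins × 24 = 168; used 129; unused 39.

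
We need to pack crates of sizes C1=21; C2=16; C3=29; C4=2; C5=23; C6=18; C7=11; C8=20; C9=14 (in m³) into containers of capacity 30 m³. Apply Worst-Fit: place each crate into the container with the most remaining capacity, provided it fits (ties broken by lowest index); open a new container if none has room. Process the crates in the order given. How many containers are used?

7

C1 (21 m³) → container 1 (remaining 9 m³)
C2 (16 m³) → container 2 (remaining 14 m³)
C3 (29 m³) → container 3 (remaining 1 m³)
C4 (2 m³) → container 2 (remaining 12 m³)
C5 (23 m³) → container 4 (remaining 7 m³)
C6 (18 m³) → container 5 (remaining 12 m³)
C7 (11 m³) → container 2 (remaining 1 m³)
C8 (20 m³) → container 6 (remaining 10 m³)
C9 (14 m³) → container 7 (remaining 16 m³)
Final containers: [21] [16,2,11] [29] [23] [18] [20] [14].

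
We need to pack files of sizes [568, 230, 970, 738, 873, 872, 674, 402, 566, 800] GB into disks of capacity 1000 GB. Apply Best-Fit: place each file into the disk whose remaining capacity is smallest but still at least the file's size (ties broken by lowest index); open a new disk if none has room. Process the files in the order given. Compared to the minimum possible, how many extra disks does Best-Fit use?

0

Best-Fit: [568,230] [970] [738] [873] [872] [674] [402,566] [800] → 8 disks.
8 files exceed 500 GB (half the capacity), and no two of those can share a disk, so at least 8 disks are needed.
So 8 is already optimal.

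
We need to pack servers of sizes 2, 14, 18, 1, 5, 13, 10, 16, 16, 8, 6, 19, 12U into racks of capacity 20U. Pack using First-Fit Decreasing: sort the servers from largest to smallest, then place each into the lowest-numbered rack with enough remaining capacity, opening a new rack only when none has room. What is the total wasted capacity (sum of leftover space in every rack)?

Sorted descending: 19, 18, 16, 16, 14, 13, 12, 10, 8, 6, 5, 2, 1.
19U → rack 1 (remaining 1U)
18U → rack 2 (remaining 2U)
16U → rack 3 (remaining 4U)
16U → rack 4 (remaining 4U)
14U → rack 5 (remaining 6U)
13U → rack 6 (remaining 7U)
12U → rack 7 (remaining 8U)
10U → rack 8 (remaining 10U)
8U → rack 7 (remaining 0U)
6U → rack 5 (remaining 0U)
5U → rack 6 (remaining 2U)
2U → rack 2 (remaining 0U)
1U → rack 1 (remaining 0U)
8 racks × 20U = 160U; used 140U; unused 20U.

20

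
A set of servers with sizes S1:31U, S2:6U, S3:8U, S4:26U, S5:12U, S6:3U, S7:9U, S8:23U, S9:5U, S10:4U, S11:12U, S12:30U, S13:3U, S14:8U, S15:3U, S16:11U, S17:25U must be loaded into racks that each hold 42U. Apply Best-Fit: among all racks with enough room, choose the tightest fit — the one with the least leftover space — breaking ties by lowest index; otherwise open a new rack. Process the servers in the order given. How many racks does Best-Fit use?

Put S1 (31U) in rack 1; 11U remain.
Put S2 (6U) in rack 1; 5U remain.
Put S3 (8U) in rack 2; 34U remain.
Put S4 (26U) in rack 2; 8U remain.
Put S5 (12U) in rack 3; 30U remain.
Put S6 (3U) in rack 1; 2U remain.
Put S7 (9U) in rack 3; 21U remain.
Put S8 (23U) in rack 4; 19U remain.
Put S9 (5U) in rack 2; 3U remain.
Put S10 (4U) in rack 4; 15U remain.
Put S11 (12U) in rack 4; 3U remain.
Put S12 (30U) in rack 5; 12U remain.
Put S13 (3U) in rack 2; 0U remain.
Put S14 (8U) in rack 5; 4U remain.
Put S15 (3U) in rack 4; 0U remain.
Put S16 (11U) in rack 3; 10U remain.
Put S17 (25U) in rack 6; 17U remain.

6 racks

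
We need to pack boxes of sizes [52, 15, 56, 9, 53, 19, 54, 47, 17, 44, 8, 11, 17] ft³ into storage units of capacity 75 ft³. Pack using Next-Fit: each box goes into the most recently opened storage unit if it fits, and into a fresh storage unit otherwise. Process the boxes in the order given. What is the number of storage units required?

7

storage unit 1: place 52 ft³, 23 ft³ left
storage unit 1: place 15 ft³, 8 ft³ left
storage unit 2: place 56 ft³, 19 ft³ left
storage unit 2: place 9 ft³, 10 ft³ left
storage unit 3: place 53 ft³, 22 ft³ left
storage unit 3: place 19 ft³, 3 ft³ left
storage unit 4: place 54 ft³, 21 ft³ left
storage unit 5: place 47 ft³, 28 ft³ left
storage unit 5: place 17 ft³, 11 ft³ left
storage unit 6: place 44 ft³, 31 ft³ left
storage unit 6: place 8 ft³, 23 ft³ left
storage unit 6: place 11 ft³, 12 ft³ left
storage unit 7: place 17 ft³, 58 ft³ left
Final storage units: [52,15] [56,9] [53,19] [54] [47,17] [44,8,11] [17].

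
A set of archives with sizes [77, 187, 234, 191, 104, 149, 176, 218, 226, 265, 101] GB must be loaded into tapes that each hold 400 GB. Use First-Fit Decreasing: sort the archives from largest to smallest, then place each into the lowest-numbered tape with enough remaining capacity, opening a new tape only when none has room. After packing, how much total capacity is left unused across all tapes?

472

Sorted descending: 265, 234, 226, 218, 191, 187, 176, 149, 104, 101, 77.
265 GB → tape 1 (remaining 135 GB)
234 GB → tape 2 (remaining 166 GB)
226 GB → tape 3 (remaining 174 GB)
218 GB → tape 4 (remaining 182 GB)
191 GB → tape 5 (remaining 209 GB)
187 GB → tape 5 (remaining 22 GB)
176 GB → tape 4 (remaining 6 GB)
149 GB → tape 2 (remaining 17 GB)
104 GB → tape 1 (remaining 31 GB)
101 GB → tape 3 (remaining 73 GB)
77 GB → tape 6 (remaining 323 GB)
6 tapes × 400 GB = 2400 GB; used 1928 GB; unused 472 GB.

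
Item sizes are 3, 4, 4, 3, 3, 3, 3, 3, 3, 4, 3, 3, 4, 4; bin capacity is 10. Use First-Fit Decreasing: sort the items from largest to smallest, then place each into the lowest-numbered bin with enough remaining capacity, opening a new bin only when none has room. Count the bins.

6 bins

Sorted descending: 4, 4, 4, 4, 4, 3, 3, 3, 3, 3, 3, 3, 3, 3.
4 → bin 1 (remaining 6)
4 → bin 1 (remaining 2)
4 → bin 2 (remaining 6)
4 → bin 2 (remaining 2)
4 → bin 3 (remaining 6)
3 → bin 3 (remaining 3)
3 → bin 3 (remaining 0)
3 → bin 4 (remaining 7)
3 → bin 4 (remaining 4)
3 → bin 4 (remaining 1)
3 → bin 5 (remaining 7)
3 → bin 5 (remaining 4)
3 → bin 5 (remaining 1)
3 → bin 6 (remaining 7)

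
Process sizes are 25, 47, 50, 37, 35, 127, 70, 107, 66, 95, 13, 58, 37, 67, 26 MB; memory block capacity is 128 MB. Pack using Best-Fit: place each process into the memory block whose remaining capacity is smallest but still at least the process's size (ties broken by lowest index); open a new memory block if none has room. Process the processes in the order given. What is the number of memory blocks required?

8

Put 25 MB in memory block 1; 103 MB remain.
Put 47 MB in memory block 1; 56 MB remain.
Put 50 MB in memory block 1; 6 MB remain.
Put 37 MB in memory block 2; 91 MB remain.
Put 35 MB in memory block 2; 56 MB remain.
Put 127 MB in memory block 3; 1 MB remain.
Put 70 MB in memory block 4; 58 MB remain.
Put 107 MB in memory block 5; 21 MB remain.
Put 66 MB in memory block 6; 62 MB remain.
Put 95 MB in memory block 7; 33 MB remain.
Put 13 MB in memory block 5; 8 MB remain.
Put 58 MB in memory block 4; 0 MB remain.
Put 37 MB in memory block 2; 19 MB remain.
Put 67 MB in memory block 8; 61 MB remain.
Put 26 MB in memory block 7; 7 MB remain.
Final memory blocks: [25,47,50] [37,35,37] [127] [70,58] [107,13] [66] [95,26] [67].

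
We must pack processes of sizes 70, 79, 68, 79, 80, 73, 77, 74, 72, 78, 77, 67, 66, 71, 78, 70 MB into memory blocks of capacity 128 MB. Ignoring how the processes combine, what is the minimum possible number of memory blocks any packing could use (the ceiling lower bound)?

Total size = 70 + 79 + 68 + 79 + 80 + 73 + 77 + 74 + 72 + 78 + 77 + 67 + 66 + 71 + 78 + 70 = 1179 MB.
⌈1179 / 128⌉ = 10.

10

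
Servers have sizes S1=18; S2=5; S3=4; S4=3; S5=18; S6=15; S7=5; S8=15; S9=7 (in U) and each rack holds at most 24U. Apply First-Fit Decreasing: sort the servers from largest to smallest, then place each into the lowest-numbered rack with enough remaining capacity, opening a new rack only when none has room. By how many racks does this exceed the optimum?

0

First-Fit Decreasing: [18,5] [18,5] [15,7] [15,4,3] → 4 racks.
Total size 90U; any packing needs at least ⌈90/24⌉ = 4 racks.
So 4 is already optimal.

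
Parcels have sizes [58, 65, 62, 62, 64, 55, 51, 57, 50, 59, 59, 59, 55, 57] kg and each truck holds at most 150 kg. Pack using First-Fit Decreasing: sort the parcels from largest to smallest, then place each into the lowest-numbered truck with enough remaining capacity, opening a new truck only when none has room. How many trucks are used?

7

Sorted descending: 65, 64, 62, 62, 59, 59, 59, 58, 57, 57, 55, 55, 51, 50.
65 kg → truck 1 (remaining 85 kg)
64 kg → truck 1 (remaining 21 kg)
62 kg → truck 2 (remaining 88 kg)
62 kg → truck 2 (remaining 26 kg)
59 kg → truck 3 (remaining 91 kg)
59 kg → truck 3 (remaining 32 kg)
59 kg → truck 4 (remaining 91 kg)
58 kg → truck 4 (remaining 33 kg)
57 kg → truck 5 (remaining 93 kg)
57 kg → truck 5 (remaining 36 kg)
55 kg → truck 6 (remaining 95 kg)
55 kg → truck 6 (remaining 40 kg)
51 kg → truck 7 (remaining 99 kg)
50 kg → truck 7 (remaining 49 kg)
Final trucks: [65,64] [62,62] [59,59] [59,58] [57,57] [55,55] [51,50].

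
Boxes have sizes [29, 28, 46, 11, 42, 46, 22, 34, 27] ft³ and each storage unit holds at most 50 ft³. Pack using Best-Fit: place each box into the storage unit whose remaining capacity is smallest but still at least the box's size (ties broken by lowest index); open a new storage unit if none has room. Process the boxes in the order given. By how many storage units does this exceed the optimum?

0

Best-Fit: [29,11] [28,22] [46] [42] [46] [34] [27] → 7 storage units.
7 boxes exceed 25 ft³ (half the capacity), and no two of those can share a storage unit, so at least 7 storage units are needed.
So 7 is already optimal.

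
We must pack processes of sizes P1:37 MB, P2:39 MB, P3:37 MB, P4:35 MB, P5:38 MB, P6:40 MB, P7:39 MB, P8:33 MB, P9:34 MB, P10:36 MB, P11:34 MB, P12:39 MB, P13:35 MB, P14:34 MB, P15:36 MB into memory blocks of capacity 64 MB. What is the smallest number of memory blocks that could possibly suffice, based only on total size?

9

Total size = 37 + 39 + 37 + 35 + 38 + 40 + 39 + 33 + 34 + 36 + 34 + 39 + 35 + 34 + 36 = 546 MB.
⌈546 / 64⌉ = 9.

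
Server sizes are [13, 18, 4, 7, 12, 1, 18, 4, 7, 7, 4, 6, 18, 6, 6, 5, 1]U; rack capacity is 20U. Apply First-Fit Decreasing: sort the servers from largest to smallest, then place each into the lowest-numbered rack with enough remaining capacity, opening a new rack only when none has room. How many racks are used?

8

Sorted descending: 18, 18, 18, 13, 12, 7, 7, 7, 6, 6, 6, 5, 4, 4, 4, 1, 1.
18U → rack 1 (remaining 2U)
18U → rack 2 (remaining 2U)
18U → rack 3 (remaining 2U)
13U → rack 4 (remaining 7U)
12U → rack 5 (remaining 8U)
7U → rack 4 (remaining 0U)
7U → rack 5 (remaining 1U)
7U → rack 6 (remaining 13U)
6U → rack 6 (remaining 7U)
6U → rack 6 (remaining 1U)
6U → rack 7 (remaining 14U)
5U → rack 7 (remaining 9U)
4U → rack 7 (remaining 5U)
4U → rack 7 (remaining 1U)
4U → rack 8 (remaining 16U)
1U → rack 1 (remaining 1U)
1U → rack 1 (remaining 0U)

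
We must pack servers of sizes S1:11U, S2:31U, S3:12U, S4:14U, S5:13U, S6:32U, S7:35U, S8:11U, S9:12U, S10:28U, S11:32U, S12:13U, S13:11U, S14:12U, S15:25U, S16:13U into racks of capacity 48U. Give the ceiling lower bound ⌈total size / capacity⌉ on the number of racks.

7 racks

Total size = 11 + 31 + 12 + 14 + 13 + 32 + 35 + 11 + 12 + 28 + 32 + 13 + 11 + 12 + 25 + 13 = 305U.
⌈305 / 48⌉ = 7.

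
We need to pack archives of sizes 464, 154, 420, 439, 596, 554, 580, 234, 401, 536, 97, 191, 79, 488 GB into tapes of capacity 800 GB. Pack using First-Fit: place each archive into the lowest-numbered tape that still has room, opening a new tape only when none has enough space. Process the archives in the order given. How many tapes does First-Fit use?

9 tapes

Put 464 GB in tape 1; 336 GB remain.
Put 154 GB in tape 1; 182 GB remain.
Put 420 GB in tape 2; 380 GB remain.
Put 439 GB in tape 3; 361 GB remain.
Put 596 GB in tape 4; 204 GB remain.
Put 554 GB in tape 5; 246 GB remain.
Put 580 GB in tape 6; 220 GB remain.
Put 234 GB in tape 2; 146 GB remain.
Put 401 GB in tape 7; 399 GB remain.
Put 536 GB in tape 8; 264 GB remain.
Put 97 GB in tape 1; 85 GB remain.
Put 191 GB in tape 3; 170 GB remain.
Put 79 GB in tape 1; 6 GB remain.
Put 488 GB in tape 9; 312 GB remain.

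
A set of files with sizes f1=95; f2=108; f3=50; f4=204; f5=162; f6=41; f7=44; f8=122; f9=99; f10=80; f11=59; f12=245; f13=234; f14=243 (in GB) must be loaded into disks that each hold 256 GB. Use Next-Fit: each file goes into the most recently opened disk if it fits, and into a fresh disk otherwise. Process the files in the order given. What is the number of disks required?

8 disks

f1 (95 GB) → disk 1 (remaining 161 GB)
f2 (108 GB) → disk 1 (remaining 53 GB)
f3 (50 GB) → disk 1 (remaining 3 GB)
f4 (204 GB) → disk 2 (remaining 52 GB)
f5 (162 GB) → disk 3 (remaining 94 GB)
f6 (41 GB) → disk 3 (remaining 53 GB)
f7 (44 GB) → disk 3 (remaining 9 GB)
f8 (122 GB) → disk 4 (remaining 134 GB)
f9 (99 GB) → disk 4 (remaining 35 GB)
f10 (80 GB) → disk 5 (remaining 176 GB)
f11 (59 GB) → disk 5 (remaining 117 GB)
f12 (245 GB) → disk 6 (remaining 11 GB)
f13 (234 GB) → disk 7 (remaining 22 GB)
f14 (243 GB) → disk 8 (remaining 13 GB)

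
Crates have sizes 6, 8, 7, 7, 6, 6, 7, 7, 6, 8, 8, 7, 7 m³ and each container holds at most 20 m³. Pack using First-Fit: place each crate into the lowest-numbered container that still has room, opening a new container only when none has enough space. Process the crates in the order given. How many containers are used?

container 1: place 6 m³, 14 m³ left
container 1: place 8 m³, 6 m³ left
container 2: place 7 m³, 13 m³ left
container 2: place 7 m³, 6 m³ left
container 1: place 6 m³, 0 m³ left
container 2: place 6 m³, 0 m³ left
container 3: place 7 m³, 13 m³ left
container 3: place 7 m³, 6 m³ left
container 3: place 6 m³, 0 m³ left
container 4: place 8 m³, 12 m³ left
container 4: place 8 m³, 4 m³ left
container 5: place 7 m³, 13 m³ left
container 5: place 7 m³, 6 m³ left
Final containers: [6,8,6] [7,7,6] [7,7,6] [8,8] [7,7].

5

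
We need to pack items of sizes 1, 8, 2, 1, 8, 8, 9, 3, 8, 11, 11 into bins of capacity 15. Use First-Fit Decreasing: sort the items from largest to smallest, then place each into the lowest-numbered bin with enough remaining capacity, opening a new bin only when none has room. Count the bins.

7

Sorted descending: 11, 11, 9, 8, 8, 8, 8, 3, 2, 1, 1.
Put 11 in bin 1; 4 remain.
Put 11 in bin 2; 4 remain.
Put 9 in bin 3; 6 remain.
Put 8 in bin 4; 7 remain.
Put 8 in bin 5; 7 remain.
Put 8 in bin 6; 7 remain.
Put 8 in bin 7; 7 remain.
Put 3 in bin 1; 1 remain.
Put 2 in bin 2; 2 remain.
Put 1 in bin 1; 0 remain.
Put 1 in bin 2; 1 remain.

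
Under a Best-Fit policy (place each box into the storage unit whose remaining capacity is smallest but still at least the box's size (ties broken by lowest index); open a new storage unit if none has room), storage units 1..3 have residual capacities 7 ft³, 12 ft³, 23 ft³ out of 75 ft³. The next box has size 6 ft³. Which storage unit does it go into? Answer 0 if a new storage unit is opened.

1

Storage units with room: storage unit 1 (7 ft³), storage unit 2 (12 ft³), storage unit 3 (23 ft³).
Tightest fit is storage unit 1 with 7 ft³ free.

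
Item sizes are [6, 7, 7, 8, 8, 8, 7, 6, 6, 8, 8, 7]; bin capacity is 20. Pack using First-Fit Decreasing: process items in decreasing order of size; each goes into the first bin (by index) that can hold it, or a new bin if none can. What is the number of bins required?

5

Sorted descending: 8, 8, 8, 8, 8, 7, 7, 7, 7, 6, 6, 6.
bin 1: place 8, 12 left
bin 1: place 8, 4 left
bin 2: place 8, 12 left
bin 2: place 8, 4 left
bin 3: place 8, 12 left
bin 3: place 7, 5 left
bin 4: place 7, 13 left
bin 4: place 7, 6 left
bin 5: place 7, 13 left
bin 4: place 6, 0 left
bin 5: place 6, 7 left
bin 5: place 6, 1 left
Final bins: [8,8] [8,8] [8,7] [7,7,6] [7,6,6].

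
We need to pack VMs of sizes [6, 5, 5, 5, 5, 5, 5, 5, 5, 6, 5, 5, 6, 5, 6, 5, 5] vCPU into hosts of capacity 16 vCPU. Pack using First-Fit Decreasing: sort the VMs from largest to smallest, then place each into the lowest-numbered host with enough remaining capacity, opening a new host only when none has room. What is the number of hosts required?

Sorted descending: 6, 6, 6, 6, 5, 5, 5, 5, 5, 5, 5, 5, 5, 5, 5, 5, 5.
host 1: place 6 vCPU, 10 vCPU left
host 1: place 6 vCPU, 4 vCPU left
host 2: place 6 vCPU, 10 vCPU left
host 2: place 6 vCPU, 4 vCPU left
host 3: place 5 vCPU, 11 vCPU left
host 3: place 5 vCPU, 6 vCPU left
host 3: place 5 vCPU, 1 vCPU left
host 4: place 5 vCPU, 11 vCPU left
host 4: place 5 vCPU, 6 vCPU left
host 4: place 5 vCPU, 1 vCPU left
host 5: place 5 vCPU, 11 vCPU left
host 5: place 5 vCPU, 6 vCPU left
host 5: place 5 vCPU, 1 vCPU left
host 6: place 5 vCPU, 11 vCPU left
host 6: place 5 vCPU, 6 vCPU left
host 6: place 5 vCPU, 1 vCPU left
host 7: place 5 vCPU, 11 vCPU left
Final hosts: [6,6] [6,6] [5,5,5] [5,5,5] [5,5,5] [5,5,5] [5].

7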